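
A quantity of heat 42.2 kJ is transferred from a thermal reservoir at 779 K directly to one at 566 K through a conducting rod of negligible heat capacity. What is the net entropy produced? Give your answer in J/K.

ΔS_total = 20.4 J/K

ΔS_hot = −Q/T_H = −42200/779 = -54.17 J/K and ΔS_cold = +Q/T_C = 42200/566 = 74.56 J/K.
ΔS_total = -54.17 + 74.56 = 20.4 J/K, positive as the second law requires.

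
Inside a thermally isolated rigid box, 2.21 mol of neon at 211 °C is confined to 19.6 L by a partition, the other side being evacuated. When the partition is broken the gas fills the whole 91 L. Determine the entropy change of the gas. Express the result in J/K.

ΔS_gas = 28.2 J/K

For an ideal gas in free expansion Q = 0 and W = 0, so T is unchanged.
Entropy is a state function; using a reversible isothermal path, ΔS_gas = nR ln(V₂/V₁) = 2.21 × 8.314 × ln(91/19.6) = 28.2 J/K.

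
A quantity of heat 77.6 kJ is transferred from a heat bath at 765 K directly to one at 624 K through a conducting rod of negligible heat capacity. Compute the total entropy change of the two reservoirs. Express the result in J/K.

ΔS_total = 22.9 J/K

ΔS_hot = −Q/T_H = −77600/765 = -101.44 J/K and ΔS_cold = +Q/T_C = 77600/624 = 124.36 J/K.
ΔS_total = -101.44 + 124.36 = 22.9 J/K, positive as the second law requires.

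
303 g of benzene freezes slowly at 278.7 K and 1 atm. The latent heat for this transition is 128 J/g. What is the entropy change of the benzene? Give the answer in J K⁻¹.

Heat released by the substance: Q = −mL = −303 × 128 = −38784 J.
At constant T, ΔS = Q_rev/T = −38784 / 278.7 = -139 J/K.

ΔS = -139 J/K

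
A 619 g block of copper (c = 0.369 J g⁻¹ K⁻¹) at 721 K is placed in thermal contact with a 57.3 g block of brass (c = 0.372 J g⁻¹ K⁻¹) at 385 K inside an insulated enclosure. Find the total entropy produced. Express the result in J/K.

ΔS_total = 3.24 J/K

Energy balance: T_f = (m₁c₁T₁ + m₂c₂T₂)/(m₁c₁ + m₂c₂) = 692.32 K.
ΔS₁ = m₁c₁ ln(T_f/T₁) = 228.411 × ln(692.32/721) = -9.271 J/K.
ΔS₂ = m₂c₂ ln(T_f/T₂) = 21.3156 × ln(692.32/385) = 12.51 J/K.
ΔS_total = -9.271 + 12.51 = 3.24 J/K.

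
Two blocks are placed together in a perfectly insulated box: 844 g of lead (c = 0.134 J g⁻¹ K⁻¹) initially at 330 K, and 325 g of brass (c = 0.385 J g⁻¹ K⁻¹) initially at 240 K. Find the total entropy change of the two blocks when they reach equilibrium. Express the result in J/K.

Energy balance: T_f = (m₁c₁T₁ + m₂c₂T₂)/(m₁c₁ + m₂c₂) = 282.73 K.
ΔS₁ = m₁c₁ ln(T_f/T₁) = 113.096 × ln(282.73/330) = -17.486 J/K.
ΔS₂ = m₂c₂ ln(T_f/T₂) = 125.125 × ln(282.73/240) = 20.501 J/K.
ΔS_total = -17.486 + 20.501 = 3.02 J/K.

ΔS_total = 3.02 J/K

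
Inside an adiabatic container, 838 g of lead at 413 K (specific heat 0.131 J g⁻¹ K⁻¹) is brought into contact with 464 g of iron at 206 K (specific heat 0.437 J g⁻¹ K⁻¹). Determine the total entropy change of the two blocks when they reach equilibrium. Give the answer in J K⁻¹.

Energy balance: T_f = (m₁c₁T₁ + m₂c₂T₂)/(m₁c₁ + m₂c₂) = 278.71 K.
ΔS₁ = m₁c₁ ln(T_f/T₁) = 109.778 × ln(278.71/413) = -43.17 J/K.
ΔS₂ = m₂c₂ ln(T_f/T₂) = 202.768 × ln(278.71/206) = 61.29 J/K.
ΔS_total = -43.17 + 61.29 = 18.1 J/K.

ΔS_total = 18.1 J/K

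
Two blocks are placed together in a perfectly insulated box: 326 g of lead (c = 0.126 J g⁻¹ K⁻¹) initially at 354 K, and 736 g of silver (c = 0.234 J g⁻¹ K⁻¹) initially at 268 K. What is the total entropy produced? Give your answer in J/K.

ΔS_total = 1.36 J/K

Energy balance: T_f = (m₁c₁T₁ + m₂c₂T₂)/(m₁c₁ + m₂c₂) = 284.56 K.
ΔS₁ = m₁c₁ ln(T_f/T₁) = 41.076 × ln(284.56/354) = -8.969 J/K.
ΔS₂ = m₂c₂ ln(T_f/T₂) = 172.224 × ln(284.56/268) = 10.33 J/K.
ΔS_total = -8.969 + 10.33 = 1.36 J/K.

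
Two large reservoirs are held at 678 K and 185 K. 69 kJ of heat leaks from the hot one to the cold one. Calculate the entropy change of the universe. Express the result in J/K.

ΔS_hot = −Q/T_H = −69000/678 = -101.8 J/K and ΔS_cold = +Q/T_C = 69000/185 = 373 J/K.
ΔS_total = -101.8 + 373 = 271 J/K, positive as the second law requires.

ΔS_total = 271 J/K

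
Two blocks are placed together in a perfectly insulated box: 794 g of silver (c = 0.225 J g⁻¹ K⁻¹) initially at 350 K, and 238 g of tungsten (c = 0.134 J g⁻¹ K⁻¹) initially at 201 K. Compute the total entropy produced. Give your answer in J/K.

Energy balance: T_f = (m₁c₁T₁ + m₂c₂T₂)/(m₁c₁ + m₂c₂) = 327.43 K.
ΔS₁ = m₁c₁ ln(T_f/T₁) = 178.65 × ln(327.43/350) = -11.91 J/K.
ΔS₂ = m₂c₂ ln(T_f/T₂) = 31.892 × ln(327.43/201) = 15.56 J/K.
ΔS_total = -11.91 + 15.56 = 3.65 J/K.

ΔS_total = 3.65 J/K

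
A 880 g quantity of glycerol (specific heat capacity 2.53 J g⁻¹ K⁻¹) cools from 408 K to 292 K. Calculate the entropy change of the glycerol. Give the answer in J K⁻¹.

ΔS = -745 J/K

ΔS = ∫dQ_rev/T = m c ln(T₂/T₁) = 880 × 2.53 × ln(292/408) = -745 J/K.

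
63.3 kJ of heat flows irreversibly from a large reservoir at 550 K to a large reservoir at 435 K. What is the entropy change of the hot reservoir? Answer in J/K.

The hot reservoir loses heat Q, so ΔS_hot = −Q/T_H = −63300/550 = -115 J/K.

ΔS_hot = -115 J/K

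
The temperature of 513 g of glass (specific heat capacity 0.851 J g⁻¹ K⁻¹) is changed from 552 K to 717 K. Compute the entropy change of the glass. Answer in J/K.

ΔS = ∫dQ_rev/T = m c ln(T₂/T₁) = 513 × 0.851 × ln(717/552) = 114 J/K.

ΔS = 114 J/K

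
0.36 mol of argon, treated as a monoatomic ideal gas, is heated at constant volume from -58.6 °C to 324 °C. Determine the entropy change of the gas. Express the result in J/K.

ΔS = 4.6 J/K

In kelvin: T₁ = 214.55 K, T₂ = 597.15 K. At constant volume, ΔS = nC_V ln(T₂/T₁) with C_V = 3R/2 = 12.47 J mol⁻¹ K⁻¹.
ΔS = 0.36 × 12.47 × ln(597.15/214.55) = 4.6 J/K.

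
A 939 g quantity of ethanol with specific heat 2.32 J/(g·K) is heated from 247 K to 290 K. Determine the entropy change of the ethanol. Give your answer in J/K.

ΔS = 350 J/K

ΔS = ∫dQ_rev/T = m c ln(T₂/T₁) = 939 × 2.32 × ln(290/247) = 350 J/K.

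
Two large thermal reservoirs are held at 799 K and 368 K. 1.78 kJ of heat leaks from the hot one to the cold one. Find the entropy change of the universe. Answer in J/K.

ΔS_hot = −Q/T_H = −1780/799 = -2.228 J/K and ΔS_cold = +Q/T_C = 1780/368 = 4.837 J/K.
ΔS_total = -2.228 + 4.837 = 2.61 J/K, positive as the second law requires.

ΔS_total = 2.61 J/K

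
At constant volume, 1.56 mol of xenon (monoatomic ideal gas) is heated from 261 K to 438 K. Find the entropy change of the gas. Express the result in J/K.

At constant volume, ΔS = nC_V ln(T₂/T₁) with C_V = 3R/2 = 12.47 J mol⁻¹ K⁻¹.
ΔS = 1.56 × 12.47 × ln(438/261) = 10.1 J/K.

ΔS = 10.1 J/K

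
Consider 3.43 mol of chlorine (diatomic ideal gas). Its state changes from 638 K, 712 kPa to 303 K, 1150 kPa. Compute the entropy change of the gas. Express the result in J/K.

ΔS = nC_p ln(T₂/T₁) − nR ln(P₂/P₁), with C_p = 7R/2 = 29.1 J mol⁻¹ K⁻¹ for a diatomic ideal gas.
ΔS = 3.43 × [29.1 × ln(303/638) − 8.314 × ln(1150/712)] = -88 J/K.

ΔS = -88 J/K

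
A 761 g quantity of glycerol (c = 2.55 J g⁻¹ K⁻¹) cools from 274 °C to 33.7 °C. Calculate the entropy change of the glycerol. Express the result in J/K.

ΔS = -1120 J/K

In kelvin: T₁ = 547.15 K, T₂ = 306.85 K. ΔS = ∫dQ_rev/T = m c ln(T₂/T₁) = 761 × 2.55 × ln(306.85/547.15) = -1120 J/K.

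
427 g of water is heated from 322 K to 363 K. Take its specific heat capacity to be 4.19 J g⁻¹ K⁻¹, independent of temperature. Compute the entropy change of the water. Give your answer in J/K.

ΔS = ∫dQ_rev/T = m c ln(T₂/T₁) = 427 × 4.19 × ln(363/322) = 214 J/K.

ΔS = 214 J/K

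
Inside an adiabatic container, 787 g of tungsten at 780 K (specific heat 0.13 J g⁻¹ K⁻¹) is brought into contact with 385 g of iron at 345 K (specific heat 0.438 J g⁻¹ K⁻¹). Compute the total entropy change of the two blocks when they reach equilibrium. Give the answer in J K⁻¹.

Energy balance: T_f = (m₁c₁T₁ + m₂c₂T₂)/(m₁c₁ + m₂c₂) = 509.26 K.
ΔS₁ = m₁c₁ ln(T_f/T₁) = 102.31 × ln(509.26/780) = -43.618 J/K.
ΔS₂ = m₂c₂ ln(T_f/T₂) = 168.63 × ln(509.26/345) = 65.667 J/K.
ΔS_total = -43.618 + 65.667 = 22 J/K.

ΔS_total = 22 J/K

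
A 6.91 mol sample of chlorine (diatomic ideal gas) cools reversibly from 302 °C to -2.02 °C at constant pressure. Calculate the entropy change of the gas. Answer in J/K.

In kelvin: T₁ = 575.15 K, T₂ = 271.13 K. At constant pressure, ΔS = nC_p ln(T₂/T₁) with C_p = 7R/2 = 29.1 J mol⁻¹ K⁻¹.
ΔS = 6.91 × 29.1 × ln(271.13/575.15) = -151 J/K.

ΔS = -151 J/K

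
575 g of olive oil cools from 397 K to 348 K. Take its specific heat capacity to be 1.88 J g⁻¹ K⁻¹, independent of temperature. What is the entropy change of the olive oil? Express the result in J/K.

ΔS = -142 J/K

ΔS = ∫dQ_rev/T = m c ln(T₂/T₁) = 575 × 1.88 × ln(348/397) = -142 J/K.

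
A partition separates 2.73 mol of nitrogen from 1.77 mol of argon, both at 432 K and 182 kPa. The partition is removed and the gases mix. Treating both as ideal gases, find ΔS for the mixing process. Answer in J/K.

Mole fractions: x_A = 2.73/4.5 = 0.607, x_B = 0.393.
ΔS_mix = −R(n_A ln x_A + n_B ln x_B) = −8.314 × (2.73 ln 0.607 + 1.77 ln 0.393) = 25.1 J/K.

ΔS_mix = 25.1 J/K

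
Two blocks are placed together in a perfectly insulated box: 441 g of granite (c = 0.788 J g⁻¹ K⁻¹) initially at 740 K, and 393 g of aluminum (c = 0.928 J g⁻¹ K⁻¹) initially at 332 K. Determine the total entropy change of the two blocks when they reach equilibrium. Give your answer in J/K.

ΔS_total = 56 J/K

Energy balance: T_f = (m₁c₁T₁ + m₂c₂T₂)/(m₁c₁ + m₂c₂) = 531.07 K.
ΔS₁ = m₁c₁ ln(T_f/T₁) = 347.508 × ln(531.07/740) = -115.3 J/K.
ΔS₂ = m₂c₂ ln(T_f/T₂) = 364.704 × ln(531.07/332) = 171.3 J/K.
ΔS_total = -115.3 + 171.3 = 56 J/K.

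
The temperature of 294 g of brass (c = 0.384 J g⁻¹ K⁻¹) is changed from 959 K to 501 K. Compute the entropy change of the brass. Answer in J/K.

ΔS = ∫dQ_rev/T = m c ln(T₂/T₁) = 294 × 0.384 × ln(501/959) = -73.3 J/K.

ΔS = -73.3 J/K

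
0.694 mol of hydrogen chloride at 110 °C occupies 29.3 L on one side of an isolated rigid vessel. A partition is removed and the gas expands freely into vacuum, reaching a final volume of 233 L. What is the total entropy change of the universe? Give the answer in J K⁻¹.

No heat is exchanged and no work is done, so the ideal-gas temperature stays constant.
Entropy is a state function; using a reversible isothermal path, ΔS_gas = nR ln(V₂/V₁) = 0.694 × 8.314 × ln(233/29.3) = 12 J/K.
The insulated surroundings exchange no heat, so ΔS_surr = 0 and ΔS_universe = ΔS_gas.

ΔS_universe = 12 J/K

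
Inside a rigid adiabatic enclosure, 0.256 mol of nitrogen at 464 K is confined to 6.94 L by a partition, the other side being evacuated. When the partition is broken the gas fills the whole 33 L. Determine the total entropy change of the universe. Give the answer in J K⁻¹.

No heat is exchanged and no work is done, so the ideal-gas temperature stays constant.
Entropy is a state function; using a reversible isothermal path, ΔS_gas = nR ln(V₂/V₁) = 0.256 × 8.314 × ln(33/6.94) = 3.32 J/K.
The insulated surroundings exchange no heat, so ΔS_surr = 0 and ΔS_universe = ΔS_gas.

ΔS_universe = 3.32 J/K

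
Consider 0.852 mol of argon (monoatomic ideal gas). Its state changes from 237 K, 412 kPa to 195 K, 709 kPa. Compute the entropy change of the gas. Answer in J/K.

ΔS = nC_p ln(T₂/T₁) − nR ln(P₂/P₁), with C_p = 5R/2 = 20.79 J mol⁻¹ K⁻¹ for a monoatomic ideal gas.
ΔS = 0.852 × [20.79 × ln(195/237) − 8.314 × ln(709/412)] = -7.3 J/K.

ΔS = -7.3 J/K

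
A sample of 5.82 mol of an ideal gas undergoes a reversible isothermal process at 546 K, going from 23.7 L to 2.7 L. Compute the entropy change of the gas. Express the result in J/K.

ΔS_gas = -105 J/K

For an isothermal ideal gas ΔS_gas = nR ln(V₂/V₁) = 5.82 × 8.314 × ln(2.7/23.7) = -105 J/K.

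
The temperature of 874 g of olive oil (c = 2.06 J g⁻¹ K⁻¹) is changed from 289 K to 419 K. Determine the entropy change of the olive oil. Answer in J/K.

ΔS = 669 J/K

ΔS = ∫dQ_rev/T = m c ln(T₂/T₁) = 874 × 2.06 × ln(419/289) = 669 J/K.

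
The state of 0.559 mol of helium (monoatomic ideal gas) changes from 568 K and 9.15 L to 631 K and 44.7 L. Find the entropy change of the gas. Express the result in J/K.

ΔS = 8.11 J/K

Entropy is a state function: ΔS = nC_V ln(T₂/T₁) + nR ln(V₂/V₁), with C_V = 3R/2 = 12.47 J mol⁻¹ K⁻¹ for a monoatomic ideal gas.
ΔS = 0.559 × [12.47 × ln(631/568) + 8.314 × ln(44.7/9.15)] = 8.11 J/K.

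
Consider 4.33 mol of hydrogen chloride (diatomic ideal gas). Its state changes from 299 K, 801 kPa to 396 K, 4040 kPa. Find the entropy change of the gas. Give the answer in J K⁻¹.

ΔS = nC_p ln(T₂/T₁) − nR ln(P₂/P₁), with C_p = 7R/2 = 29.1 J mol⁻¹ K⁻¹ for a diatomic ideal gas.
ΔS = 4.33 × [29.1 × ln(396/299) − 8.314 × ln(4040/801)] = -22.9 J/K.

ΔS = -22.9 J/K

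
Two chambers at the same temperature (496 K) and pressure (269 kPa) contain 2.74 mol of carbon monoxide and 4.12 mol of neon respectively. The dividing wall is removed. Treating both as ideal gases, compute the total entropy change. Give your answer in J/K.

Mole fractions: x_A = 2.74/6.86 = 0.399, x_B = 0.601.
ΔS_mix = −R(n_A ln x_A + n_B ln x_B) = −8.314 × (2.74 ln 0.399 + 4.12 ln 0.601) = 38.4 J/K.

ΔS_mix = 38.4 J/K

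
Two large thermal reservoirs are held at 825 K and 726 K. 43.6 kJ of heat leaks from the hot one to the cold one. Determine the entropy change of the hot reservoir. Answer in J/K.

The hot reservoir loses heat Q, so ΔS_hot = −Q/T_H = −43600/825 = -52.8 J/K.

ΔS_hot = -52.8 J/K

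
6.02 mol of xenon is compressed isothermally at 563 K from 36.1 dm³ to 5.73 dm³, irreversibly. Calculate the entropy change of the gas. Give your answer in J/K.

Entropy is a state function, so ΔS_gas depends only on the end states.
For an isothermal ideal gas ΔS_gas = nR ln(V₂/V₁) = 6.02 × 8.314 × ln(5.73/36.1) = -92.1 J/K.

ΔS_gas = -92.1 J/K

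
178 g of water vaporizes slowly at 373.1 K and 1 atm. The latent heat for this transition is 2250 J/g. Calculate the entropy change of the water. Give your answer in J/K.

Heat absorbed by the substance: Q = mL = 178 × 2250 = 400500 J.
At constant T, ΔS = Q_rev/T = 400500 / 373.1 = 1070 J/K.

ΔS = 1070 J/K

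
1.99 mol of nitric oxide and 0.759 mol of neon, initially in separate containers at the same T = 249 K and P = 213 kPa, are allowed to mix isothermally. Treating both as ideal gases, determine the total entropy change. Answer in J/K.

ΔS_mix = 13.5 J/K

Mole fractions: x_A = 1.99/2.75 = 0.724, x_B = 0.276.
ΔS_mix = −R(n_A ln x_A + n_B ln x_B) = −8.314 × (1.99 ln 0.724 + 0.759 ln 0.276) = 13.5 J/K.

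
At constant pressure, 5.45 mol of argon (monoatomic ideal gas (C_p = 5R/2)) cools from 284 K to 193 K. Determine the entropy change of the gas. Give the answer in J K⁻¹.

At constant pressure, ΔS = nC_p ln(T₂/T₁) with C_p = 5R/2 = 20.79 J mol⁻¹ K⁻¹.
ΔS = 5.45 × 20.79 × ln(193/284) = -43.8 J/K.

ΔS = -43.8 J/K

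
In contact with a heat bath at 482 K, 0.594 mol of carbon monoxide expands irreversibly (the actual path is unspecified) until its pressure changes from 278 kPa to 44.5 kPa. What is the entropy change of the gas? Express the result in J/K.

Entropy is a state function, so ΔS_gas depends only on the end states.
For an isothermal ideal gas ΔS_gas = nR ln(P₁/P₂) = 0.594 × 8.314 × ln(278/44.5) = 9.05 J/K.

ΔS_gas = 9.05 J/K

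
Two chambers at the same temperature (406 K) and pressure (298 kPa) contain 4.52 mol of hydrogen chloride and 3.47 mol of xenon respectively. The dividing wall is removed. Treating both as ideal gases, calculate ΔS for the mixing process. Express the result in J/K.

Mole fractions: x_A = 4.52/7.99 = 0.566, x_B = 0.434.
ΔS_mix = −R(n_A ln x_A + n_B ln x_B) = −8.314 × (4.52 ln 0.566 + 3.47 ln 0.434) = 45.5 J/K.

ΔS_mix = 45.5 J/K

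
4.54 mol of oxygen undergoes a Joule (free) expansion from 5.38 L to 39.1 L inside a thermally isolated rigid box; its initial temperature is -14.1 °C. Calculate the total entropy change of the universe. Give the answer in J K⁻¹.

For an ideal gas in free expansion Q = 0 and W = 0, so T is unchanged.
Entropy is a state function; using a reversible isothermal path, ΔS_gas = nR ln(V₂/V₁) = 4.54 × 8.314 × ln(39.1/5.38) = 74.9 J/K.
The insulated surroundings exchange no heat, so ΔS_surr = 0 and ΔS_universe = ΔS_gas.

ΔS_universe = 74.9 J/K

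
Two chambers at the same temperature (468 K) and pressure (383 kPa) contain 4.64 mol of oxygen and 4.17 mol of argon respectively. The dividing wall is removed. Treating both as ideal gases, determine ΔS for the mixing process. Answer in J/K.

ΔS_mix = 50.7 J/K

Mole fractions: x_A = 4.64/8.81 = 0.527, x_B = 0.473.
ΔS_mix = −R(n_A ln x_A + n_B ln x_B) = −8.314 × (4.64 ln 0.527 + 4.17 ln 0.473) = 50.7 J/K.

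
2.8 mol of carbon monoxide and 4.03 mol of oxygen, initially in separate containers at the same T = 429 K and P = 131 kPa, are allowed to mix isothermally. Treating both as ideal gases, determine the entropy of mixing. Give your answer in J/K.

ΔS_mix = 38.4 J/K

Mole fractions: x_A = 2.8/6.83 = 0.41, x_B = 0.59.
ΔS_mix = −R(n_A ln x_A + n_B ln x_B) = −8.314 × (2.8 ln 0.41 + 4.03 ln 0.59) = 38.4 J/K.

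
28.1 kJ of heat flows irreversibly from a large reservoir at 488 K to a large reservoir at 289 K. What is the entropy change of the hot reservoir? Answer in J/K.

ΔS_hot = -57.6 J/K

The hot reservoir loses heat Q, so ΔS_hot = −Q/T_H = −28100/488 = -57.6 J/K.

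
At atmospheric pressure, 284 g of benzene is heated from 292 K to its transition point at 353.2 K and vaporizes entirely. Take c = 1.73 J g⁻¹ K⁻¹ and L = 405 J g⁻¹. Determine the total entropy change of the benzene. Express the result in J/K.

Warming step: ΔS₁ = m c ln(T_tr/T_i) = 284 × 1.73 × ln(353.2/292) = 93.49 J/K.
Phase change: ΔS₂ = +mL/T_tr = 284 × 405 / 353.2 = 325.7 J/K.
ΔS_total = (93.49) + (325.7) = 419 J/K.

ΔS = 419 J/K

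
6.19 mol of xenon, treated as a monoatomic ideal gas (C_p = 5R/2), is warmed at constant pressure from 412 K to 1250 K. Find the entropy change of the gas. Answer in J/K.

ΔS = 143 J/K

At constant pressure, ΔS = nC_p ln(T₂/T₁) with C_p = 5R/2 = 20.79 J mol⁻¹ K⁻¹.
ΔS = 6.19 × 20.79 × ln(1250/412) = 143 J/K.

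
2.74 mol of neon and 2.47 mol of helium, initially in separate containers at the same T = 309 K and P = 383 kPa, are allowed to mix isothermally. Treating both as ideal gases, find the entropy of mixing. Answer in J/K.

ΔS_mix = 30 J/K

Mole fractions: x_A = 2.74/5.21 = 0.526, x_B = 0.474.
ΔS_mix = −R(n_A ln x_A + n_B ln x_B) = −8.314 × (2.74 ln 0.526 + 2.47 ln 0.474) = 30 J/K.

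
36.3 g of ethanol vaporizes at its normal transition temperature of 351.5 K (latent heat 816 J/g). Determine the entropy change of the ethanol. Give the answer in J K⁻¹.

Heat absorbed by the substance: Q = mL = 36.3 × 816 = 29620.8 J.
At constant T, ΔS = Q_rev/T = 29620.8 / 351.5 = 84.3 J/K.

ΔS = 84.3 J/K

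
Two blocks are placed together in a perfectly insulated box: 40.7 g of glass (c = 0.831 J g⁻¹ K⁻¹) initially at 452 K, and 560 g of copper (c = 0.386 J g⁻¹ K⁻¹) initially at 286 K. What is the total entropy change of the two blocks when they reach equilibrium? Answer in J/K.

Energy balance: T_f = (m₁c₁T₁ + m₂c₂T₂)/(m₁c₁ + m₂c₂) = 308.46 K.
ΔS₁ = m₁c₁ ln(T_f/T₁) = 33.8217 × ln(308.46/452) = -12.92 J/K.
ΔS₂ = m₂c₂ ln(T_f/T₂) = 216.16 × ln(308.46/286) = 16.34 J/K.
ΔS_total = -12.92 + 16.34 = 3.42 J/K.

ΔS_total = 3.42 J/K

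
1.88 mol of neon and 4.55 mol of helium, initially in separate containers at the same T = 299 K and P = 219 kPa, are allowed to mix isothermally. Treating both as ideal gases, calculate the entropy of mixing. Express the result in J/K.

ΔS_mix = 32.3 J/K

Mole fractions: x_A = 1.88/6.43 = 0.292, x_B = 0.708.
ΔS_mix = −R(n_A ln x_A + n_B ln x_B) = −8.314 × (1.88 ln 0.292 + 4.55 ln 0.708) = 32.3 J/K.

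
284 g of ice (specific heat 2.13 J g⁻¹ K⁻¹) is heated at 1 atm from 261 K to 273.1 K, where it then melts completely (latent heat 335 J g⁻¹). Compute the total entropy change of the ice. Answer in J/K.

Warming step: ΔS₁ = m c ln(T_tr/T_i) = 284 × 2.13 × ln(273.1/261) = 27.41 J/K.
Phase change: ΔS₂ = +mL/T_tr = 284 × 335 / 273.1 = 348.4 J/K.
ΔS_total = (27.41) + (348.4) = 376 J/K.

ΔS = 376 J/K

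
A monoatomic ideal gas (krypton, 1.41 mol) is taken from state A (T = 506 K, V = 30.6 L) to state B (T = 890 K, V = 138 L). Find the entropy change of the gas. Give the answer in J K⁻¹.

Entropy is a state function: ΔS = nC_V ln(T₂/T₁) + nR ln(V₂/V₁), with C_V = 3R/2 = 12.47 J mol⁻¹ K⁻¹ for a monoatomic ideal gas.
ΔS = 1.41 × [12.47 × ln(890/506) + 8.314 × ln(138/30.6)] = 27.6 J/K.

ΔS = 27.6 J/K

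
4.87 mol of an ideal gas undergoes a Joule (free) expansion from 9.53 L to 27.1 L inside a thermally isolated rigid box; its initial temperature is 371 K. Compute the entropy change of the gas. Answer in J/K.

ΔS_gas = 42.3 J/K

No heat is exchanged and no work is done, so the ideal-gas temperature stays constant.
Entropy is a state function; using a reversible isothermal path, ΔS_gas = nR ln(V₂/V₁) = 4.87 × 8.314 × ln(27.1/9.53) = 42.3 J/K.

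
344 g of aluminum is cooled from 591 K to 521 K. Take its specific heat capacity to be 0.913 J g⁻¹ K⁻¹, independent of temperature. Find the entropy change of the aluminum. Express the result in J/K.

ΔS = -39.6 J/K

ΔS = ∫dQ_rev/T = m c ln(T₂/T₁) = 344 × 0.913 × ln(521/591) = -39.6 J/K.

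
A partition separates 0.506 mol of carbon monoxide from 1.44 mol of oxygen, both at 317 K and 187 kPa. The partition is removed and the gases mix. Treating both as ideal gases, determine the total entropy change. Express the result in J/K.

Mole fractions: x_A = 0.506/1.95 = 0.26, x_B = 0.74.
ΔS_mix = −R(n_A ln x_A + n_B ln x_B) = −8.314 × (0.506 ln 0.26 + 1.44 ln 0.74) = 9.27 J/K.

ΔS_mix = 9.27 J/K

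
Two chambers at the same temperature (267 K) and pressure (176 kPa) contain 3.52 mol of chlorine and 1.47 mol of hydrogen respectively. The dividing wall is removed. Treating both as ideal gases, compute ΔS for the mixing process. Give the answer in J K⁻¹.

ΔS_mix = 25.1 J/K

Mole fractions: x_A = 3.52/4.99 = 0.705, x_B = 0.295.
ΔS_mix = −R(n_A ln x_A + n_B ln x_B) = −8.314 × (3.52 ln 0.705 + 1.47 ln 0.295) = 25.1 J/K.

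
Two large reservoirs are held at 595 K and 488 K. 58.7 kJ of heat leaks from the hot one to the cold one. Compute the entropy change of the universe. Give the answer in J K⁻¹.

ΔS_total = 21.6 J/K

ΔS_hot = −Q/T_H = −58700/595 = -98.66 J/K and ΔS_cold = +Q/T_C = 58700/488 = 120.3 J/K.
ΔS_total = -98.66 + 120.3 = 21.6 J/K, positive as the second law requires.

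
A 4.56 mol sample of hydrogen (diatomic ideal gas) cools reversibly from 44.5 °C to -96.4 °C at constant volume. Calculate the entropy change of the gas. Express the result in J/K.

In kelvin: T₁ = 317.65 K, T₂ = 176.75 K. At constant volume, ΔS = nC_V ln(T₂/T₁) with C_V = 5R/2 = 20.79 J mol⁻¹ K⁻¹.
ΔS = 4.56 × 20.79 × ln(176.75/317.65) = -55.6 J/K.

ΔS = -55.6 J/K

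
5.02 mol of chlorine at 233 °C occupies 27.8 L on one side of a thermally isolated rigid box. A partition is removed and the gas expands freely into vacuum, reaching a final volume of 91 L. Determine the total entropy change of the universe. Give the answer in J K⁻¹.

No heat is exchanged and no work is done, so the ideal-gas temperature stays constant.
Entropy is a state function; using a reversible isothermal path, ΔS_gas = nR ln(V₂/V₁) = 5.02 × 8.314 × ln(91/27.8) = 49.5 J/K.
The insulated surroundings exchange no heat, so ΔS_surr = 0 and ΔS_universe = ΔS_gas.

ΔS_universe = 49.5 J/K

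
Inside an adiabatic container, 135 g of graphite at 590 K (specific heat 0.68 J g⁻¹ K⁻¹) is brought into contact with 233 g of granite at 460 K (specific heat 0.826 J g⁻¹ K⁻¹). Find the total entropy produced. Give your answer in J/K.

ΔS_total = 1.98 J/K

Energy balance: T_f = (m₁c₁T₁ + m₂c₂T₂)/(m₁c₁ + m₂c₂) = 501.98 K.
ΔS₁ = m₁c₁ ln(T_f/T₁) = 91.8 × ln(501.98/590) = -14.83 J/K.
ΔS₂ = m₂c₂ ln(T_f/T₂) = 192.458 × ln(501.98/460) = 16.81 J/K.
ΔS_total = -14.83 + 16.81 = 1.98 J/K.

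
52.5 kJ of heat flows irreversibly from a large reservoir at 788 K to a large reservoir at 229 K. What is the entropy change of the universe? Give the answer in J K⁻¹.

ΔS_total = 163 J/K

ΔS_hot = −Q/T_H = −52500/788 = -66.62 J/K and ΔS_cold = +Q/T_C = 52500/229 = 229.3 J/K.
ΔS_total = -66.62 + 229.3 = 163 J/K, positive as the second law requires.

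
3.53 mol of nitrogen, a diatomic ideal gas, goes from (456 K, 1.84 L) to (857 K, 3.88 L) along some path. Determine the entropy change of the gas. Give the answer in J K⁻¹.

ΔS = 68.2 J/K

Entropy is a state function: ΔS = nC_V ln(T₂/T₁) + nR ln(V₂/V₁), with C_V = 5R/2 = 20.79 J mol⁻¹ K⁻¹ for a diatomic ideal gas.
ΔS = 3.53 × [20.79 × ln(857/456) + 8.314 × ln(3.88/1.84)] = 68.2 J/K.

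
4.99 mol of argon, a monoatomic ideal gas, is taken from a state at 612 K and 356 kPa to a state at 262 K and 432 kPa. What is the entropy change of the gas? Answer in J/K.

ΔS = -96 J/K

ΔS = nC_p ln(T₂/T₁) − nR ln(P₂/P₁), with C_p = 5R/2 = 20.79 J mol⁻¹ K⁻¹ for a monoatomic ideal gas.
ΔS = 4.99 × [20.79 × ln(262/612) − 8.314 × ln(432/356)] = -96 J/K.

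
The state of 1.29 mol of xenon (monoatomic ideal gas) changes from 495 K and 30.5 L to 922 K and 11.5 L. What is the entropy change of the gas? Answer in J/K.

Entropy is a state function: ΔS = nC_V ln(T₂/T₁) + nR ln(V₂/V₁), with C_V = 3R/2 = 12.47 J mol⁻¹ K⁻¹ for a monoatomic ideal gas.
ΔS = 1.29 × [12.47 × ln(922/495) + 8.314 × ln(11.5/30.5)] = -0.455 J/K.

ΔS = -0.455 J/K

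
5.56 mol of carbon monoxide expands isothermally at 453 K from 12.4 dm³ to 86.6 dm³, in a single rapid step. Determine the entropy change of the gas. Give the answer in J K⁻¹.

ΔS_gas = 89.8 J/K

Entropy is a state function, so ΔS_gas depends only on the end states.
For an isothermal ideal gas ΔS_gas = nR ln(V₂/V₁) = 5.56 × 8.314 × ln(86.6/12.4) = 89.8 J/K.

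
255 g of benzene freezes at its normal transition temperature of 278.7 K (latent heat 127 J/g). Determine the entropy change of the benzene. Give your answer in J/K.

ΔS = -116 J/K

Heat released by the substance: Q = −mL = −255 × 127 = −32385 J.
At constant T, ΔS = Q_rev/T = −32385 / 278.7 = -116 J/K.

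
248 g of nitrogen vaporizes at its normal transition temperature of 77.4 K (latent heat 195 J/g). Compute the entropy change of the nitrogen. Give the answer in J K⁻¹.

ΔS = 625 J/K

Heat absorbed by the substance: Q = mL = 248 × 195 = 48360 J.
At constant T, ΔS = Q_rev/T = 48360 / 77.4 = 625 J/K.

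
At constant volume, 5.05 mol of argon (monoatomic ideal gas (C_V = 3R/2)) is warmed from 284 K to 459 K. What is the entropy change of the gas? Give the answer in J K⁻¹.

At constant volume, ΔS = nC_V ln(T₂/T₁) with C_V = 3R/2 = 12.47 J mol⁻¹ K⁻¹.
ΔS = 5.05 × 12.47 × ln(459/284) = 30.2 J/K.

ΔS = 30.2 J/K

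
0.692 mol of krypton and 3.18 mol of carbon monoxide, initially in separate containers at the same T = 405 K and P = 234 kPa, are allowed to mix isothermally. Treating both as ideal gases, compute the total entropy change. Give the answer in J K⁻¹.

ΔS_mix = 15.1 J/K

Mole fractions: x_A = 0.692/3.87 = 0.179, x_B = 0.821.
ΔS_mix = −R(n_A ln x_A + n_B ln x_B) = −8.314 × (0.692 ln 0.179 + 3.18 ln 0.821) = 15.1 J/K.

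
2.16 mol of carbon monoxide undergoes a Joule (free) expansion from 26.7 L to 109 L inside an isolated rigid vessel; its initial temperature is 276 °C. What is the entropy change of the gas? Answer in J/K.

No heat is exchanged and no work is done, so the ideal-gas temperature stays constant.
Entropy is a state function; using a reversible isothermal path, ΔS_gas = nR ln(V₂/V₁) = 2.16 × 8.314 × ln(109/26.7) = 25.3 J/K.

ΔS_gas = 25.3 J/K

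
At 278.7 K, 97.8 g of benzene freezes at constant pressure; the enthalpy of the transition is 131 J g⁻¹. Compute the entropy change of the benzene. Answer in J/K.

Heat released by the substance: Q = −mL = −97.8 × 131 = −12811.8 J.
At constant T, ΔS = Q_rev/T = −12811.8 / 278.7 = -46 J/K.

ΔS = -46 J/K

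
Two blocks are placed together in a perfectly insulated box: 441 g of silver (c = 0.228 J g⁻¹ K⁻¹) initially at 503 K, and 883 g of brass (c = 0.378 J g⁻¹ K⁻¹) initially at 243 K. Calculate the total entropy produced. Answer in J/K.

Energy balance: T_f = (m₁c₁T₁ + m₂c₂T₂)/(m₁c₁ + m₂c₂) = 303.19 K.
ΔS₁ = m₁c₁ ln(T_f/T₁) = 100.548 × ln(303.19/503) = -50.9 J/K.
ΔS₂ = m₂c₂ ln(T_f/T₂) = 333.774 × ln(303.19/243) = 73.87 J/K.
ΔS_total = -50.9 + 73.87 = 23 J/K.

ΔS_total = 23 J/K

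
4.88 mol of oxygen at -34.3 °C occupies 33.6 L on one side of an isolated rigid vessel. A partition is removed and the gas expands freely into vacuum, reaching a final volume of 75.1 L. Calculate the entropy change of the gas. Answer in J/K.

For an ideal gas in free expansion Q = 0 and W = 0, so T is unchanged.
Entropy is a state function; using a reversible isothermal path, ΔS_gas = nR ln(V₂/V₁) = 4.88 × 8.314 × ln(75.1/33.6) = 32.6 J/K.

ΔS_gas = 32.6 J/K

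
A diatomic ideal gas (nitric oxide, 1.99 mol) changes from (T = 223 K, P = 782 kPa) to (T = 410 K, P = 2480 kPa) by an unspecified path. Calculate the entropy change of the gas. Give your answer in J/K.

ΔS = 16.2 J/K

ΔS = nC_p ln(T₂/T₁) − nR ln(P₂/P₁), with C_p = 7R/2 = 29.1 J mol⁻¹ K⁻¹ for a diatomic ideal gas.
ΔS = 1.99 × [29.1 × ln(410/223) − 8.314 × ln(2480/782)] = 16.2 J/K.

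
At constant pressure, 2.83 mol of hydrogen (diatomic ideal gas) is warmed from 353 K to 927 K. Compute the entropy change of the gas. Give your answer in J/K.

At constant pressure, ΔS = nC_p ln(T₂/T₁) with C_p = 7R/2 = 29.1 J mol⁻¹ K⁻¹.
ΔS = 2.83 × 29.1 × ln(927/353) = 79.5 J/K.

ΔS = 79.5 J/K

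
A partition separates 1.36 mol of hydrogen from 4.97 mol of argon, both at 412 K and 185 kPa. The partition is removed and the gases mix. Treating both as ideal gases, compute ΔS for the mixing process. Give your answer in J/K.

Mole fractions: x_A = 1.36/6.33 = 0.215, x_B = 0.785.
ΔS_mix = −R(n_A ln x_A + n_B ln x_B) = −8.314 × (1.36 ln 0.215 + 4.97 ln 0.785) = 27.4 J/K.

ΔS_mix = 27.4 J/K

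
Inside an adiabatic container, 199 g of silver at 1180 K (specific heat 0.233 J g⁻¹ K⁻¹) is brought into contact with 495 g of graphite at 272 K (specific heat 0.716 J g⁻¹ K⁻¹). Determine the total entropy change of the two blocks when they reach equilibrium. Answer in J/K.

ΔS_total = 62.8 J/K

Energy balance: T_f = (m₁c₁T₁ + m₂c₂T₂)/(m₁c₁ + m₂c₂) = 377.05 K.
ΔS₁ = m₁c₁ ln(T_f/T₁) = 46.367 × ln(377.05/1180) = -52.9 J/K.
ΔS₂ = m₂c₂ ln(T_f/T₂) = 354.42 × ln(377.05/272) = 115.7 J/K.
ΔS_total = -52.9 + 115.7 = 62.8 J/K.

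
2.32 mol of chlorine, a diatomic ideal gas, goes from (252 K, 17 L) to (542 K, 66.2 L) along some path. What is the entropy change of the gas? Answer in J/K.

ΔS = 63.2 J/K

Entropy is a state function: ΔS = nC_V ln(T₂/T₁) + nR ln(V₂/V₁), with C_V = 5R/2 = 20.79 J mol⁻¹ K⁻¹ for a diatomic ideal gas.
ΔS = 2.32 × [20.79 × ln(542/252) + 8.314 × ln(66.2/17)] = 63.2 J/K.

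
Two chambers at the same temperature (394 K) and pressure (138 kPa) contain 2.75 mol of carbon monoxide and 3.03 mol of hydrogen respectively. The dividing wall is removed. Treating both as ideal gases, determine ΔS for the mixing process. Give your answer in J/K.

Mole fractions: x_A = 2.75/5.78 = 0.476, x_B = 0.524.
ΔS_mix = −R(n_A ln x_A + n_B ln x_B) = −8.314 × (2.75 ln 0.476 + 3.03 ln 0.524) = 33.3 J/K.

ΔS_mix = 33.3 J/K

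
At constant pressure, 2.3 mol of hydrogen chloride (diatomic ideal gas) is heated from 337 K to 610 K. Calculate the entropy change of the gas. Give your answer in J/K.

At constant pressure, ΔS = nC_p ln(T₂/T₁) with C_p = 7R/2 = 29.1 J mol⁻¹ K⁻¹.
ΔS = 2.3 × 29.1 × ln(610/337) = 39.7 J/K.

ΔS = 39.7 J/K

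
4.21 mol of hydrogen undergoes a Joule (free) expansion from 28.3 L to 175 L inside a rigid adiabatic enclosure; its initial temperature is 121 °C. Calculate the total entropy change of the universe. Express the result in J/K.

For an ideal gas in free expansion Q = 0 and W = 0, so T is unchanged.
Entropy is a state function; using a reversible isothermal path, ΔS_gas = nR ln(V₂/V₁) = 4.21 × 8.314 × ln(175/28.3) = 63.8 J/K.
The insulated surroundings exchange no heat, so ΔS_surr = 0 and ΔS_universe = ΔS_gas.

ΔS_universe = 63.8 J/K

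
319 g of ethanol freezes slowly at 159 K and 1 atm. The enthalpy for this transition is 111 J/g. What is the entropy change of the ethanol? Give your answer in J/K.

ΔS = -223 J/K

Heat released by the substance: Q = −mL = −319 × 111 = −35409 J.
At constant T, ΔS = Q_rev/T = −35409 / 159 = -223 J/K.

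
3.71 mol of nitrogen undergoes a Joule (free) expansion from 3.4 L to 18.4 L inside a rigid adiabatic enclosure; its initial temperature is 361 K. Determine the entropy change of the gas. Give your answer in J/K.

No heat is exchanged and no work is done, so the ideal-gas temperature stays constant.
Entropy is a state function; using a reversible isothermal path, ΔS_gas = nR ln(V₂/V₁) = 3.71 × 8.314 × ln(18.4/3.4) = 52.1 J/K.

ΔS_gas = 52.1 J/K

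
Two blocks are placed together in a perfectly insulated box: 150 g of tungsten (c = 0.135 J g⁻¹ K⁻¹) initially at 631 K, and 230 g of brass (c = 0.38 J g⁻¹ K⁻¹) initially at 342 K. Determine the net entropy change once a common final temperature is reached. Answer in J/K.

Energy balance: T_f = (m₁c₁T₁ + m₂c₂T₂)/(m₁c₁ + m₂c₂) = 396.36 K.
ΔS₁ = m₁c₁ ln(T_f/T₁) = 20.25 × ln(396.36/631) = -9.4157 J/K.
ΔS₂ = m₂c₂ ln(T_f/T₂) = 87.4 × ln(396.36/342) = 12.893 J/K.
ΔS_total = -9.4157 + 12.893 = 3.48 J/K.

ΔS_total = 3.48 J/K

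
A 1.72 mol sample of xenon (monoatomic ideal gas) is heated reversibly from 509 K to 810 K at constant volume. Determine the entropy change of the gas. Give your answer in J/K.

At constant volume, ΔS = nC_V ln(T₂/T₁) with C_V = 3R/2 = 12.47 J mol⁻¹ K⁻¹.
ΔS = 1.72 × 12.47 × ln(810/509) = 9.97 J/K.

ΔS = 9.97 J/K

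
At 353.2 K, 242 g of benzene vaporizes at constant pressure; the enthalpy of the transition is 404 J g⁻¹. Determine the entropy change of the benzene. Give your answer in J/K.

ΔS = 277 J/K

Heat absorbed by the substance: Q = mL = 242 × 404 = 97768 J.
At constant T, ΔS = Q_rev/T = 97768 / 353.2 = 277 J/K.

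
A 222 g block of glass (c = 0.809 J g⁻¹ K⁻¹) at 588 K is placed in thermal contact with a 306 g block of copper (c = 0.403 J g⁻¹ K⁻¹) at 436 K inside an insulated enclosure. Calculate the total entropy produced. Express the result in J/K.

ΔS_total = 3.2 J/K

Energy balance: T_f = (m₁c₁T₁ + m₂c₂T₂)/(m₁c₁ + m₂c₂) = 526.12 K.
ΔS₁ = m₁c₁ ln(T_f/T₁) = 179.598 × ln(526.12/588) = -19.97 J/K.
ΔS₂ = m₂c₂ ln(T_f/T₂) = 123.318 × ln(526.12/436) = 23.17 J/K.
ΔS_total = -19.97 + 23.17 = 3.2 J/K.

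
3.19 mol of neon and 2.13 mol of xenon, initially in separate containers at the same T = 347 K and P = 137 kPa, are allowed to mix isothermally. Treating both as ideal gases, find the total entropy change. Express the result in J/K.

Mole fractions: x_A = 3.19/5.32 = 0.6, x_B = 0.4.
ΔS_mix = −R(n_A ln x_A + n_B ln x_B) = −8.314 × (3.19 ln 0.6 + 2.13 ln 0.4) = 29.8 J/K.

ΔS_mix = 29.8 J/K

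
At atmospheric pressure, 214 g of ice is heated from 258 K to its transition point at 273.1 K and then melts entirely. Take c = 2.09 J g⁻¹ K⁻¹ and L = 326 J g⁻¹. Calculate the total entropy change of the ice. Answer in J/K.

ΔS = 281 J/K

Warming step: ΔS₁ = m c ln(T_tr/T_i) = 214 × 2.09 × ln(273.1/258) = 25.44 J/K.
Phase change: ΔS₂ = +mL/T_tr = 214 × 326 / 273.1 = 255.5 J/K.
ΔS_total = (25.44) + (255.5) = 281 J/K.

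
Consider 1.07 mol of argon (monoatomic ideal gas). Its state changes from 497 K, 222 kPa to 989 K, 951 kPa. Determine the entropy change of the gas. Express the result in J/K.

ΔS = nC_p ln(T₂/T₁) − nR ln(P₂/P₁), with C_p = 5R/2 = 20.79 J mol⁻¹ K⁻¹ for a monoatomic ideal gas.
ΔS = 1.07 × [20.79 × ln(989/497) − 8.314 × ln(951/222)] = 2.36 J/K.

ΔS = 2.36 J/K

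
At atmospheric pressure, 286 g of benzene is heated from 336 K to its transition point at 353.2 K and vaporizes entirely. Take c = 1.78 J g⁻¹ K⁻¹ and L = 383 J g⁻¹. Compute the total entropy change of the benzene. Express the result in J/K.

ΔS = 336 J/K

Warming step: ΔS₁ = m c ln(T_tr/T_i) = 286 × 1.78 × ln(353.2/336) = 25.41 J/K.
Phase change: ΔS₂ = +mL/T_tr = 286 × 383 / 353.2 = 310.1 J/K.
ΔS_total = (25.41) + (310.1) = 336 J/K.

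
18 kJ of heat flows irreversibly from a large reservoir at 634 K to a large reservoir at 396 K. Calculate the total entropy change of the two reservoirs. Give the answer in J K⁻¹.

ΔS_hot = −Q/T_H = −18000/634 = -28.39 J/K and ΔS_cold = +Q/T_C = 18000/396 = 45.45 J/K.
ΔS_total = -28.39 + 45.45 = 17.1 J/K, positive as the second law requires.

ΔS_total = 17.1 J/K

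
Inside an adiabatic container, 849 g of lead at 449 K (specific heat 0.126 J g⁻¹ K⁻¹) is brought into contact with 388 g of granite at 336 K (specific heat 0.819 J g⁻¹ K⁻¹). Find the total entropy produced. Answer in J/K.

Energy balance: T_f = (m₁c₁T₁ + m₂c₂T₂)/(m₁c₁ + m₂c₂) = 364.46 K.
ΔS₁ = m₁c₁ ln(T_f/T₁) = 106.974 × ln(364.46/449) = -22.32 J/K.
ΔS₂ = m₂c₂ ln(T_f/T₂) = 317.772 × ln(364.46/336) = 25.84 J/K.
ΔS_total = -22.32 + 25.84 = 3.52 J/K.

ΔS_total = 3.52 J/K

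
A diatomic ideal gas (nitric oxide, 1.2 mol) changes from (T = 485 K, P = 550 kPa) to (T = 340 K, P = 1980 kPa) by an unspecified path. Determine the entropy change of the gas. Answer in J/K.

ΔS = -25.2 J/K

ΔS = nC_p ln(T₂/T₁) − nR ln(P₂/P₁), with C_p = 7R/2 = 29.1 J mol⁻¹ K⁻¹ for a diatomic ideal gas.
ΔS = 1.2 × [29.1 × ln(340/485) − 8.314 × ln(1980/550)] = -25.2 J/K.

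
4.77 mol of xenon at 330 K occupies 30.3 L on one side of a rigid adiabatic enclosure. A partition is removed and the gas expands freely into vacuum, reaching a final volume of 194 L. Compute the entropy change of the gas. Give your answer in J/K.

No heat is exchanged and no work is done, so the ideal-gas temperature stays constant.
Entropy is a state function; using a reversible isothermal path, ΔS_gas = nR ln(V₂/V₁) = 4.77 × 8.314 × ln(194/30.3) = 73.6 J/K.

ΔS_gas = 73.6 J/K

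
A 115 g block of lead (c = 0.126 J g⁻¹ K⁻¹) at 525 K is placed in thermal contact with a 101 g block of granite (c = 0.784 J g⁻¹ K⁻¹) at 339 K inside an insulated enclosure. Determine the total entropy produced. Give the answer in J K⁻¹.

Energy balance: T_f = (m₁c₁T₁ + m₂c₂T₂)/(m₁c₁ + m₂c₂) = 367.77 K.
ΔS₁ = m₁c₁ ln(T_f/T₁) = 14.49 × ln(367.77/525) = -5.158 J/K.
ΔS₂ = m₂c₂ ln(T_f/T₂) = 79.184 × ln(367.77/339) = 6.45 J/K.
ΔS_total = -5.158 + 6.45 = 1.29 J/K.

ΔS_total = 1.29 J/K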